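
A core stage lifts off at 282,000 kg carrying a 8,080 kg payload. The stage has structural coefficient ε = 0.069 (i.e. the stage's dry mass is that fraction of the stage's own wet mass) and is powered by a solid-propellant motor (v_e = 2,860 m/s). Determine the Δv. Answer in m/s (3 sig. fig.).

Δv ≈ 6710 m/s

Stage wet mass = m₀ − payload = 282,000 − 8,080 = 273,920 kg.
Stage dry mass = ε × stage wet mass = 0.069 × 273,920 = 18,900.5 kg.
Burnout mass m_f = stage dry + payload = 18,900.5 + 8,080 = 26,980.5 kg.
Using Δv = v_e ln(m₀/m_f): Δv = v_e · ln(282,000/26,980.5) = 2860.0 × ln(10.45) = 2860.0 × 2.3468 ≈ 6712 m/s.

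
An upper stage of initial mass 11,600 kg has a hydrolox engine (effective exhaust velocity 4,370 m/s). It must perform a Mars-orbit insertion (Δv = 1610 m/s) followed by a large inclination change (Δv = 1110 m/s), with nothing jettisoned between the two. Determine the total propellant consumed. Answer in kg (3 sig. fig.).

After the first burn: m = 11600 × exp(−1610/4370.0) = 11600 × 0.69183 = 8,025.23 kg.
After the second burn: m = 8,025.23 × exp(−1110/4370.0) = 8,025.23 × 0.77569 = 6,225.09 kg.
Total propellant = m₀ − m_final = 11600 − 6,225.09 = 5,374.91 kg.

total propellant consumed ≈ 5370 kg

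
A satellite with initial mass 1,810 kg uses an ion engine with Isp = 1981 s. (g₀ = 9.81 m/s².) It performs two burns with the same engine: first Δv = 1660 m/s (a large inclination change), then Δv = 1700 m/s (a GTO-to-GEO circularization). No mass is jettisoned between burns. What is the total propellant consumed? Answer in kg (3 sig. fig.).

v_e = Isp · g₀ = 1981 × 9.81 = 19433.6 m/s.
After the first burn: m = 1810 × exp(−1660/19433.6) = 1810 × 0.91813 = 1,661.82 kg.
After the second burn: m = 1,661.82 × exp(−1700/19433.6) = 1,661.82 × 0.91624 = 1,522.63 kg.
Total propellant = m₀ − m_final = 1810 − 1,522.63 = 287.37 kg.

total propellant consumed ≈ 287 kg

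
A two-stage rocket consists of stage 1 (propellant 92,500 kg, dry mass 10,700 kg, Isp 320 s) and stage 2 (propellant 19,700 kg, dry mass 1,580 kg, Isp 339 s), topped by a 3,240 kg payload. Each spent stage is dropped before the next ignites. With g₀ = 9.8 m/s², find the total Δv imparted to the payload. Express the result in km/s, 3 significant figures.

Δv ≈ 9.44 km/s

Ignition mass of stage 1 = 92,500+10,700 + 19,700+1,580 + 3,240 = 127,720 kg.
Stage 1: m₀ = 127,720 kg, m_f = 127,720 − 92,500 = 35,220 kg; Δv = 320×9.8×ln(3.626) = 3136.0×1.2882 ≈ 4040 m/s.
Stage 2: m₀ = 24,520 kg, m_f = 24,520 − 19,700 = 4,820 kg; Δv = 339×9.8×ln(5.087) = 3322.2×1.6267 ≈ 5404 m/s.
Total Δv = 4040 + 5404 = 9444 m/s.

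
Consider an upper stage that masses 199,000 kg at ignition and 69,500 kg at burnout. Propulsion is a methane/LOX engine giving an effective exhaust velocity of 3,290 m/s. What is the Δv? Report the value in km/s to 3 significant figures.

Δv ≈ 3.46 km/s

Δv = v_e · ln(m₀/m_f) = 3290.0 × ln(2.863) = 3290.0 × 1.0520 ≈ 3461.0 m/s.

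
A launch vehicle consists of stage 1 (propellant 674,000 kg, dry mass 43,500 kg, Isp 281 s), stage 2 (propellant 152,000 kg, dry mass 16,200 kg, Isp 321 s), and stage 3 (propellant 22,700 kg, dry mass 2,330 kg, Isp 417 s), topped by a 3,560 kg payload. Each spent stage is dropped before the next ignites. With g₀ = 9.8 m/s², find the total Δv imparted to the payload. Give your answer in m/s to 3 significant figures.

Ignition mass of stage 1 = 674,000+43,500 + 152,000+16,200 + 22,700+2,330 + 3,560 = 914,290 kg.
Stage 1: m₀ = 914,290 kg, m_f = 914,290 − 674,000 = 240,290 kg; Δv = 281×9.8×ln(3.805) = 2753.8×1.3363 ≈ 3680 m/s.
Stage 2: m₀ = 196,790 kg, m_f = 196,790 − 152,000 = 44,790 kg; Δv = 321×9.8×ln(4.394) = 3145.8×1.4802 ≈ 4656 m/s.
Stage 3: m₀ = 28,590 kg, m_f = 28,590 − 22,700 = 5,890 kg; Δv = 417×9.8×ln(4.854) = 4086.6×1.5798 ≈ 6456 m/s.
Total Δv = 3680 + 4656 + 6456 = 14792 m/s.

Δv ≈ 14800 m/s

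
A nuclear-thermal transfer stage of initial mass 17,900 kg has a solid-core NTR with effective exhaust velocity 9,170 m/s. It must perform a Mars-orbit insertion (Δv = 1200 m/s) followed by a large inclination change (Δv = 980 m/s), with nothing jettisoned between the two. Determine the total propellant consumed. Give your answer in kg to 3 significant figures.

total propellant consumed ≈ 3790 kg

After the first burn: m = 17900 × exp(−1200/9170.0) = 17900 × 0.87734 = 15,704.4 kg.
After the second burn: m = 15,704.4 × exp(−980/9170.0) = 15,704.4 × 0.89864 = 14,112.6 kg.
Total propellant = m₀ − m_final = 17900 − 14,112.6 = 3,787.4 kg.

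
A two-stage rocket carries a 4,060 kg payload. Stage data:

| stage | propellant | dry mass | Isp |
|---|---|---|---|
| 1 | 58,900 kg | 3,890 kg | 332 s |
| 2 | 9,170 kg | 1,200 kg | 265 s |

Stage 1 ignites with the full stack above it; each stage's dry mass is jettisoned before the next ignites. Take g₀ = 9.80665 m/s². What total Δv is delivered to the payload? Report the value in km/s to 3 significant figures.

Ignition mass of stage 1 = 58,900+3,890 + 9,170+1,200 + 4,060 = 77,220 kg.
Stage 1: m₀ = 77,220 kg, m_f = 77,220 − 58,900 = 18,320 kg; Δv = 332×9.80665×ln(4.215) = 3255.8×1.4387 ≈ 4684 m/s.
Stage 2: m₀ = 14,430 kg, m_f = 14,430 − 9,170 = 5,260 kg; Δv = 265×9.80665×ln(2.743) = 2598.8×1.0092 ≈ 2623 m/s.
Total Δv = 4684 + 2623 = 7307 m/s.

Δv ≈ 7.31 km/s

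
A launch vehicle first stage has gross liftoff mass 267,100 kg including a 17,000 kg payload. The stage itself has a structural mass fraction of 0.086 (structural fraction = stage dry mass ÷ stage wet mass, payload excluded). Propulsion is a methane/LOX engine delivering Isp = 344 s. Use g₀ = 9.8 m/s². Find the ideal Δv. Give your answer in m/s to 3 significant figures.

Δv ≈ 6530 m/s

Stage wet mass = m₀ − payload = 267,100 − 17,000 = 250,100 kg.
Stage dry mass = ε × stage wet mass = 0.086 × 250,100 = 21,508.6 kg.
Burnout mass m_f = stage dry + payload = 21,508.6 + 17,000 = 38,508.6 kg.
v_e = Isp · g₀ = 344 × 9.8 = 3371.2 m/s.
Δv = v_e · ln(267,100/38,508.6) = 3371.2 × ln(6.936) = 3371.2 × 1.9367 ≈ 6529 m/s.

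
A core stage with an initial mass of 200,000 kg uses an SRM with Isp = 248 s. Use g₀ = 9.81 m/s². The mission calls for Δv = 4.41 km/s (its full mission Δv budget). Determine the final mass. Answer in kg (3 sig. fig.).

final mass ≈ 32600 kg

v_e = Isp · g₀ = 248 × 9.81 = 2432.9 m/s.
Rocket equation: m₀/m_f = exp(Δv / v_e) = exp(4410 / 2432.9) = exp(1.8127) = 6.1268.
m_f = m₀ / 6.1268 = 200,000 / 6.1268 = 32,643.5 kg.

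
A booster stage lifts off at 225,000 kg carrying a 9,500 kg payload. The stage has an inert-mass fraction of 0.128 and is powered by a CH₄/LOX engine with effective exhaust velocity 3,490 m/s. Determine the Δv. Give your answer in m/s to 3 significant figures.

Stage wet mass = m₀ − payload = 225,000 − 9,500 = 215,500 kg.
Stage dry mass = ε × stage wet mass = 0.128 × 215,500 = 27,584 kg.
Burnout mass m_f = stage dry + payload = 27,584 + 9,500 = 37,084 kg.
Using Δv = v_e ln(m₀/m_f): Δv = v_e · ln(225,000/37,084) = 3490.0 × ln(6.067) = 3490.0 × 1.8029 ≈ 6292 m/s.

Δv ≈ 6290 m/s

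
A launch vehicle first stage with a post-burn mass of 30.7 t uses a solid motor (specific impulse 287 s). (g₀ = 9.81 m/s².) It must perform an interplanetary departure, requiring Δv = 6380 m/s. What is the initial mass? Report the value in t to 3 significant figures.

initial mass ≈ 296 t

v_e = Isp · g₀ = 287 × 9.81 = 2815.5 m/s.
Using Δv = v_e ln(m₀/m_f): m₀/m_f = exp(Δv / v_e) = exp(6380 / 2815.5) = exp(2.2661) = 9.6413.
m₀ = m_f × 9.6413 = 30.7 × 9.6413 = 295.988 t.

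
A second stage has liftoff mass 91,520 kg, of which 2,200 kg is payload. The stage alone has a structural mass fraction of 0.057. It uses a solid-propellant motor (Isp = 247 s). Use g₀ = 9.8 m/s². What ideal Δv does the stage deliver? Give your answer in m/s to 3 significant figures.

Stage wet mass = m₀ − payload = 91,520 − 2,200 = 89,320 kg.
Stage dry mass = ε × stage wet mass = 0.057 × 89,320 = 5,091.24 kg.
Burnout mass m_f = stage dry + payload = 5,091.24 + 2,200 = 7,291.24 kg.
v_e = Isp · g₀ = 247 × 9.8 = 2420.6 m/s.
Δv = v_e · ln(91,520/7,291.24) = 2420.6 × ln(12.55) = 2420.6 × 2.5299 ≈ 6124 m/s.

Δv ≈ 6120 m/s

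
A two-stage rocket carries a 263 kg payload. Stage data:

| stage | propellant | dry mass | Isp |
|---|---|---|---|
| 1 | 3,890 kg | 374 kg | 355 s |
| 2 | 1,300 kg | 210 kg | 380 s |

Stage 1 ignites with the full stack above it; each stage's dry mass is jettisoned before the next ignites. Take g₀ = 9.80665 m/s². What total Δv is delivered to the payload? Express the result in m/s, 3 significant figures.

Ignition mass of stage 1 = 3,890+374 + 1,300+210 + 263 = 6,037 kg.
Stage 1: m₀ = 6,037 kg, m_f = 6,037 − 3,890 = 2,147 kg; Δv = 355×9.80665×ln(2.812) = 3481.4×1.0338 ≈ 3599 m/s.
Stage 2: m₀ = 1,773 kg, m_f = 1,773 − 1,300 = 473 kg; Δv = 380×9.80665×ln(3.748) = 3726.5×1.3213 ≈ 4924 m/s.
Total Δv = 3599 + 4924 = 8523 m/s.

Δv ≈ 8520 m/s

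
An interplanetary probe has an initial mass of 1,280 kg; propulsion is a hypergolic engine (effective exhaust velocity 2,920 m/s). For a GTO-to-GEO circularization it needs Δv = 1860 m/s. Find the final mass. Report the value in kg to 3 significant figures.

final mass ≈ 677 kg

m₀/m_f = exp(Δv / v_e) = exp(1860 / 2920.0) = exp(0.6370) = 1.8908.
m_f = m₀ / 1.8908 = 1,280 / 1.8908 = 676.962 kg.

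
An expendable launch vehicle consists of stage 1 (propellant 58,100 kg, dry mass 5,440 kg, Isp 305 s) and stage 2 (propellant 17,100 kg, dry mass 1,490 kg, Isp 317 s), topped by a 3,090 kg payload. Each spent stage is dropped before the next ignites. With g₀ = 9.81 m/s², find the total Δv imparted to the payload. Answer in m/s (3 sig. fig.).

Ignition mass of stage 1 = 58,100+5,440 + 17,100+1,490 + 3,090 = 85,220 kg.
Stage 1: m₀ = 85,220 kg, m_f = 85,220 − 58,100 = 27,120 kg; Δv = 305×9.81×ln(3.142) = 2992.1×1.1450 ≈ 3426 m/s.
Stage 2: m₀ = 21,680 kg, m_f = 21,680 − 17,100 = 4,580 kg; Δv = 317×9.81×ln(4.734) = 3109.8×1.5547 ≈ 4835 m/s.
Total Δv = 3426 + 4835 = 8261 m/s.

Δv ≈ 8260 m/s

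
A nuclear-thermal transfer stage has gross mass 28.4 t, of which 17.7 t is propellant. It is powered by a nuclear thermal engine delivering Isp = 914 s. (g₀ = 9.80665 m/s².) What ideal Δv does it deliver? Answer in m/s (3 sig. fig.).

Δv ≈ 8750 m/s

v_e = Isp · g₀ = 914 × 9.80665 = 8963.3 m/s.
m_f = m₀ − m_prop = 28.4 − 17.7 = 10.7 t.
Δv = v_e · ln(m₀/m_f) = 8963.3 × ln(2.654) = 8963.3 × 0.9761 ≈ 8749.5 m/s.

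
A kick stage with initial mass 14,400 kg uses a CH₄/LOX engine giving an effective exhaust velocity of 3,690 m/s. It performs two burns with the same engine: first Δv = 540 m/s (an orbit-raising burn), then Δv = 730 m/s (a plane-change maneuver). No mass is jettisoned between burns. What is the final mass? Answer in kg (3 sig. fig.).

After the first burn: m = 14400 × exp(−540/3690.0) = 14400 × 0.86386 = 12,439.6 kg.
After the second burn: m = 12,439.6 × exp(−730/3690.0) = 12,439.6 × 0.82051 = 10,206.8 kg.

final mass ≈ 10200 kg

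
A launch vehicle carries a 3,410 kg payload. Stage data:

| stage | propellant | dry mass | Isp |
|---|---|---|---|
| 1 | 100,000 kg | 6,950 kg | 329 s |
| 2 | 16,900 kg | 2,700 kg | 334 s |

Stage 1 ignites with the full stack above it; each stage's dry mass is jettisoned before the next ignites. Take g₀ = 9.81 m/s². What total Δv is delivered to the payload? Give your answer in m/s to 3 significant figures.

Δv ≈ 9080 m/s

Ignition mass of stage 1 = 100,000+6,950 + 16,900+2,700 + 3,410 = 129,960 kg.
Stage 1: m₀ = 129,960 kg, m_f = 129,960 − 100,000 = 29,960 kg; Δv = 329×9.81×ln(4.338) = 3227.5×1.4674 ≈ 4736 m/s.
Stage 2: m₀ = 23,010 kg, m_f = 23,010 − 16,900 = 6,110 kg; Δv = 334×9.81×ln(3.766) = 3276.5×1.3260 ≈ 4345 m/s.
Total Δv = 4736 + 4345 = 9081 m/s.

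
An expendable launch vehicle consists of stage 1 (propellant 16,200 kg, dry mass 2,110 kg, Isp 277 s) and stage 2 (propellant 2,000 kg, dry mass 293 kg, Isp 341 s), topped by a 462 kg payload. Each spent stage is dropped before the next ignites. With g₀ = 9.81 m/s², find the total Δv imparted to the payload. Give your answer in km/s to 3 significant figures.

Δv ≈ 8.31 km/s

Ignition mass of stage 1 = 16,200+2,110 + 2,000+293 + 462 = 21,065 kg.
Stage 1: m₀ = 21,065 kg, m_f = 21,065 − 16,200 = 4,865 kg; Δv = 277×9.81×ln(4.33) = 2717.4×1.4655 ≈ 3982 m/s.
Stage 2: m₀ = 2,755 kg, m_f = 2,755 − 2,000 = 755 kg; Δv = 341×9.81×ln(3.649) = 3345.2×1.2945 ≈ 4330 m/s.
Total Δv = 3982 + 4330 = 8312 m/s.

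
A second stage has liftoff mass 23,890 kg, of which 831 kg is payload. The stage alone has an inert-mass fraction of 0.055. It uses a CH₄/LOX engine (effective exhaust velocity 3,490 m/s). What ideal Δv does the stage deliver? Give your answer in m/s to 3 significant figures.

Stage wet mass = m₀ − payload = 23,890 − 831 = 23,059 kg.
Stage dry mass = ε × stage wet mass = 0.055 × 23,059 = 1,268.25 kg.
Burnout mass m_f = stage dry + payload = 1,268.25 + 831 = 2,099.25 kg.
Rocket equation: Δv = v_e · ln(23,890/2,099.25) = 3490.0 × ln(11.38) = 3490.0 × 2.4319 ≈ 8487 m/s.

Δv ≈ 8490 m/s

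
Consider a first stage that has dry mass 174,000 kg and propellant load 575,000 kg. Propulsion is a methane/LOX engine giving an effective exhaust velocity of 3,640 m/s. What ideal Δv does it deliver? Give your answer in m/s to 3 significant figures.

Δv ≈ 5310 m/s

m₀ = m_dry + m_prop = 174,000 + 575,000 = 749,000 kg.
Rocket equation: Δv = v_e · ln(m₀/m_f) = 3640.0 × ln(4.305) = 3640.0 × 1.4597 ≈ 5313.2 m/s.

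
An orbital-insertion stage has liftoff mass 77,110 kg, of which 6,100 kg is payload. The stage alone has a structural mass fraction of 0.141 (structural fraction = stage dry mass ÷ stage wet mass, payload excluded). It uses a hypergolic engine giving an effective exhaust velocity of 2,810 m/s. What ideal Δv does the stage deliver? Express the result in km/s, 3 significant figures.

Δv ≈ 4.40 km/s

Stage wet mass = m₀ − payload = 77,110 − 6,100 = 71,010 kg.
Stage dry mass = ε × stage wet mass = 0.141 × 71,010 = 10,012.4 kg.
Burnout mass m_f = stage dry + payload = 10,012.4 + 6,100 = 16,112.4 kg.
From the ideal rocket equation, Δv = v_e · ln(77,110/16,112.4) = 2810.0 × ln(4.786) = 2810.0 × 1.5656 ≈ 4399 m/s.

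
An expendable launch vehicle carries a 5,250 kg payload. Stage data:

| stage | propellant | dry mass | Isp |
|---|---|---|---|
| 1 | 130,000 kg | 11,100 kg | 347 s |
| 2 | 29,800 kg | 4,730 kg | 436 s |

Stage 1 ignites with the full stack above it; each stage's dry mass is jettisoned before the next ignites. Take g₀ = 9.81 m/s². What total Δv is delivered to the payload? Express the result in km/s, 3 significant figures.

Ignition mass of stage 1 = 130,000+11,100 + 29,800+4,730 + 5,250 = 180,880 kg.
Stage 1: m₀ = 180,880 kg, m_f = 180,880 − 130,000 = 50,880 kg; Δv = 347×9.81×ln(3.555) = 3404.1×1.2684 ≈ 4318 m/s.
Stage 2: m₀ = 39,780 kg, m_f = 39,780 − 29,800 = 9,980 kg; Δv = 436×9.81×ln(3.986) = 4277.2×1.3828 ≈ 5914 m/s.
Total Δv = 4318 + 5914 = 10232 m/s.

Δv ≈ 10.2 km/s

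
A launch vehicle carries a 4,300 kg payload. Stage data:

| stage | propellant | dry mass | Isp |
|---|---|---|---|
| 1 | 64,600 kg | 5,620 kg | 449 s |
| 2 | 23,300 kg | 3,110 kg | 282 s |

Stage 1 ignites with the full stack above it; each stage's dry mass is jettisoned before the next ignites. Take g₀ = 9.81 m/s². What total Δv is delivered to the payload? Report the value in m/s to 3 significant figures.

Δv ≈ 8430 m/s

Ignition mass of stage 1 = 64,600+5,620 + 23,300+3,110 + 4,300 = 100,930 kg.
Stage 1: m₀ = 100,930 kg, m_f = 100,930 − 64,600 = 36,330 kg; Δv = 449×9.81×ln(2.778) = 4404.7×1.0218 ≈ 4501 m/s.
Stage 2: m₀ = 30,710 kg, m_f = 30,710 − 23,300 = 7,410 kg; Δv = 282×9.81×ln(4.144) = 2766.4×1.4218 ≈ 3933 m/s.
Total Δv = 4501 + 3933 = 8434 m/s.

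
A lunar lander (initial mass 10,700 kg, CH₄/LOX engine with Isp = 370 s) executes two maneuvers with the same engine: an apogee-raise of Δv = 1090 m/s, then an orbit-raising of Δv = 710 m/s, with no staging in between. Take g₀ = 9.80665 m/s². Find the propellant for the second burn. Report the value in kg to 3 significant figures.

v_e = Isp · g₀ = 370 × 9.80665 = 3628.5 m/s.
After the first burn: m = 10700 × exp(−1090/3628.5) = 10700 × 0.74052 = 7,923.56 kg.
After the second burn: m = 7,923.56 × exp(−710/3628.5) = 7,923.56 × 0.82228 = 6,515.38 kg.
Second-burn propellant = 7,923.56 − 6,515.38 = 1,408.18 kg.

propellant for the second burn ≈ 1410 kg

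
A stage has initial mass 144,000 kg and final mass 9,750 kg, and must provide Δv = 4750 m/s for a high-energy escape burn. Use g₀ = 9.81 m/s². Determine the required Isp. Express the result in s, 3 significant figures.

ln(m₀/m_f) = ln(144000/9750) = ln(14.77) = 2.6925.
v_e = Δv / ln(m₀/m_f) = 4750 / 2.6925 = 1764.1 m/s.
Isp = v_e / g₀ = 1764.1 / 9.81 = 179.8 s.

Isp ≈ 180 s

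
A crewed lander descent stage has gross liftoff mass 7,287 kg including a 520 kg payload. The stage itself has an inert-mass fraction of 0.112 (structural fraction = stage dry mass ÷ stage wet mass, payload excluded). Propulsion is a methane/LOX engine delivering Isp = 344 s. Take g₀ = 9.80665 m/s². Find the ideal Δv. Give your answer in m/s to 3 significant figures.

Stage wet mass = m₀ − payload = 7,287 − 520 = 6,767 kg.
Stage dry mass = ε × stage wet mass = 0.112 × 6,767 = 757.904 kg.
Burnout mass m_f = stage dry + payload = 757.904 + 520 = 1,277.904 kg.
v_e = Isp · g₀ = 344 × 9.80665 = 3373.5 m/s.
Δv = v_e · ln(7,287/1,277.904) = 3373.5 × ln(5.702) = 3373.5 × 1.7409 ≈ 5873 m/s.

Δv ≈ 5870 m/s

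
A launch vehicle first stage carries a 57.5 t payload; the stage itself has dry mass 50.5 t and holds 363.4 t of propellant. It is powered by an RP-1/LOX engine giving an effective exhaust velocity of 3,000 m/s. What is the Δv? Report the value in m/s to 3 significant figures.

Δv ≈ 4420 m/s

m₀ = payload + dry + propellant = 57.5 + 50.5 + 363.4 = 471.4 t.
m_f = payload + dry = 57.5 + 50.5 = 108 t.
Δv = v_e · ln(m₀/m_f) = 3000.0 × ln(4.365) = 3000.0 × 1.4736 ≈ 4420.7 m/s.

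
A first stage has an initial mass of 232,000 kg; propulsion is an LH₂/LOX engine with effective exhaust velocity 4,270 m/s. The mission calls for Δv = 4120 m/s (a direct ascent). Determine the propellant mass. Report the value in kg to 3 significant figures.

propellant mass ≈ 144000 kg

From the ideal rocket equation, m₀/m_f = exp(Δv / v_e) = exp(4120 / 4270.0) = exp(0.9649) = 2.6244.
m_f = 232,000 / 2.6244 = 88,401.2 kg, so propellant = m₀ − m_f = 232,000 − 88,401.2 = 143,598.8 kg.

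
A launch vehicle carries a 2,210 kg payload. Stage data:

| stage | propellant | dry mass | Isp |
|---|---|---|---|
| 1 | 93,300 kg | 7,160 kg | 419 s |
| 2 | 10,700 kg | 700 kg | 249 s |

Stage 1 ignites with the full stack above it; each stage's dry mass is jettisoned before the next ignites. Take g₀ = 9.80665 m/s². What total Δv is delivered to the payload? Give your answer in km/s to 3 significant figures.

Δv ≈ 10.8 km/s

Ignition mass of stage 1 = 93,300+7,160 + 10,700+700 + 2,210 = 114,070 kg.
Stage 1: m₀ = 114,070 kg, m_f = 114,070 − 93,300 = 20,770 kg; Δv = 419×9.80665×ln(5.492) = 4109.0×1.7033 ≈ 6999 m/s.
Stage 2: m₀ = 13,610 kg, m_f = 13,610 − 10,700 = 2,910 kg; Δv = 249×9.80665×ln(4.677) = 2441.9×1.5427 ≈ 3767 m/s.
Total Δv = 6999 + 3767 = 10766 m/s.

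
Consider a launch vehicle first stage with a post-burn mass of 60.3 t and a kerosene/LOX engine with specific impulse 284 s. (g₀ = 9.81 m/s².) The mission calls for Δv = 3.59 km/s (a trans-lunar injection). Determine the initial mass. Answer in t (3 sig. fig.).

initial mass ≈ 219 t

v_e = Isp · g₀ = 284 × 9.81 = 2786.0 m/s.
Rocket equation: m₀/m_f = exp(Δv / v_e) = exp(3590 / 2786.0) = exp(1.2886) = 3.6276.
m₀ = m_f × 3.6276 = 60.3 × 3.6276 = 218.744 t.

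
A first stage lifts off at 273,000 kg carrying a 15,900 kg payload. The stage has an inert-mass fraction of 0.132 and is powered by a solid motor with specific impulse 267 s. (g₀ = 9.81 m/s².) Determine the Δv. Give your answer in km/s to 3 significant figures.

Δv ≈ 4.45 km/s

Stage wet mass = m₀ − payload = 273,000 − 15,900 = 257,100 kg.
Stage dry mass = ε × stage wet mass = 0.132 × 257,100 = 33,937.2 kg.
Burnout mass m_f = stage dry + payload = 33,937.2 + 15,900 = 49,837.2 kg.
v_e = Isp · g₀ = 267 × 9.81 = 2619.3 m/s.
Δv = v_e · ln(273,000/49,837.2) = 2619.3 × ln(5.478) = 2619.3 × 1.7007 ≈ 4455 m/s.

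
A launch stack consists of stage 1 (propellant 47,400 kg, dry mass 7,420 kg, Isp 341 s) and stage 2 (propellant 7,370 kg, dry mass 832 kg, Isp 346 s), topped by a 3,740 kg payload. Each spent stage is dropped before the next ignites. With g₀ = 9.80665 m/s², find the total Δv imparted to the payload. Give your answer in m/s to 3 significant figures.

Δv ≈ 7400 m/s

Ignition mass of stage 1 = 47,400+7,420 + 7,370+832 + 3,740 = 66,762 kg.
Stage 1: m₀ = 66,762 kg, m_f = 66,762 − 47,400 = 19,362 kg; Δv = 341×9.80665×ln(3.448) = 3344.1×1.2378 ≈ 4139 m/s.
Stage 2: m₀ = 11,942 kg, m_f = 11,942 − 7,370 = 4,572 kg; Δv = 346×9.80665×ln(2.612) = 3393.1×0.9601 ≈ 3258 m/s.
Total Δv = 4139 + 3258 = 7397 m/s.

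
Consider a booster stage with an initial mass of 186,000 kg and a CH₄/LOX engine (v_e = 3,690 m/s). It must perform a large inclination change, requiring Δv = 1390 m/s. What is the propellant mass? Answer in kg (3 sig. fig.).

m₀/m_f = exp(Δv / v_e) = exp(1390 / 3690.0) = exp(0.3767) = 1.4575.
m_f = 186,000 / 1.4575 = 127,616 kg, so propellant = m₀ − m_f = 186,000 − 127,616 = 58,384 kg.

propellant mass ≈ 58400 kg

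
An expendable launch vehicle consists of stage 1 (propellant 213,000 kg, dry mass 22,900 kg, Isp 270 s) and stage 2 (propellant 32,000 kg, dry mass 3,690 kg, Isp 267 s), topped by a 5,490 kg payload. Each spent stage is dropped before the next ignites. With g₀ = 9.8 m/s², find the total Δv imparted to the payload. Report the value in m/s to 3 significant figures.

Ignition mass of stage 1 = 213,000+22,900 + 32,000+3,690 + 5,490 = 277,080 kg.
Stage 1: m₀ = 277,080 kg, m_f = 277,080 − 213,000 = 64,080 kg; Δv = 270×9.8×ln(4.324) = 2646.0×1.4642 ≈ 3874 m/s.
Stage 2: m₀ = 41,180 kg, m_f = 41,180 − 32,000 = 9,180 kg; Δv = 267×9.8×ln(4.486) = 2616.6×1.5009 ≈ 3927 m/s.
Total Δv = 3874 + 3927 = 7801 m/s.

Δv ≈ 7800 m/s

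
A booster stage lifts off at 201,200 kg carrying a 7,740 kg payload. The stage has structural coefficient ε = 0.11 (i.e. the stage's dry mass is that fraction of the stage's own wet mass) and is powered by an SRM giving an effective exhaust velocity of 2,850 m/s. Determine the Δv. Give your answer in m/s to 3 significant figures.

Stage wet mass = m₀ − payload = 201,200 − 7,740 = 193,460 kg.
Stage dry mass = ε × stage wet mass = 0.11 × 193,460 = 21,280.6 kg.
Burnout mass m_f = stage dry + payload = 21,280.6 + 7,740 = 29,020.6 kg.
From the ideal rocket equation, Δv = v_e · ln(201,200/29,020.6) = 2850.0 × ln(6.933) = 2850.0 × 1.9363 ≈ 5518 m/s.

Δv ≈ 5520 m/s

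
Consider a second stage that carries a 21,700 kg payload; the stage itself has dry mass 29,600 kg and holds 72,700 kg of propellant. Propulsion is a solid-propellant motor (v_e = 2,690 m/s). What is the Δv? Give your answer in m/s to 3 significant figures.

m₀ = payload + dry + propellant = 21,700 + 29,600 + 72,700 = 124,000 kg.
m_f = payload + dry = 21,700 + 29,600 = 51,300 kg.
Δv = v_e · ln(m₀/m_f) = 2690.0 × ln(2.417) = 2690.0 × 0.8826 ≈ 2374.2 m/s.

Δv ≈ 2370 m/s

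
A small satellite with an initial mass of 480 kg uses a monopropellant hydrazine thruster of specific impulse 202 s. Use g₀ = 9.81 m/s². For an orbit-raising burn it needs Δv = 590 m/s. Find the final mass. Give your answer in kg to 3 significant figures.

final mass ≈ 356 kg

v_e = Isp · g₀ = 202 × 9.81 = 1981.6 m/s.
Rocket equation: m₀/m_f = exp(Δv / v_e) = exp(590 / 1981.6) = exp(0.2977) = 1.3468.
m_f = m₀ / 1.3468 = 480 / 1.3468 = 356.4 kg.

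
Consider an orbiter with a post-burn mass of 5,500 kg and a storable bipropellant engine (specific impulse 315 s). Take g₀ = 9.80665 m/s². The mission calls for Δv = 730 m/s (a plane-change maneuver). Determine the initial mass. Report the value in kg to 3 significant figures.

initial mass ≈ 6970 kg

v_e = Isp · g₀ = 315 × 9.80665 = 3089.1 m/s.
Using Δv = v_e ln(m₀/m_f): m₀/m_f = exp(Δv / v_e) = exp(730 / 3089.1) = exp(0.2363) = 1.2666.
m₀ = m_f × 1.2666 = 5,500 × 1.2666 = 6,966.3 kg.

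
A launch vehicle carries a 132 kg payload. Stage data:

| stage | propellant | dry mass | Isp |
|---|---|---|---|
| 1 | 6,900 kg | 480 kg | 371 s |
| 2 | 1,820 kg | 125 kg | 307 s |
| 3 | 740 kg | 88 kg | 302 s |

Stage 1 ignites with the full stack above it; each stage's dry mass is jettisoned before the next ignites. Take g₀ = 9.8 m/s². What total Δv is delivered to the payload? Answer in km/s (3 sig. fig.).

Δv ≈ 11.4 km/s

Ignition mass of stage 1 = 6,900+480 + 1,820+125 + 740+88 + 132 = 10,285 kg.
Stage 1: m₀ = 10,285 kg, m_f = 10,285 − 6,900 = 3,385 kg; Δv = 371×9.8×ln(3.038) = 3635.8×1.1113 ≈ 4041 m/s.
Stage 2: m₀ = 2,905 kg, m_f = 2,905 − 1,820 = 1,085 kg; Δv = 307×9.8×ln(2.677) = 3008.6×0.9849 ≈ 2963 m/s.
Stage 3: m₀ = 960 kg, m_f = 960 − 740 = 220 kg; Δv = 302×9.8×ln(4.364) = 2959.6×1.4733 ≈ 4360 m/s.
Total Δv = 4041 + 2963 + 4360 = 11364 m/s.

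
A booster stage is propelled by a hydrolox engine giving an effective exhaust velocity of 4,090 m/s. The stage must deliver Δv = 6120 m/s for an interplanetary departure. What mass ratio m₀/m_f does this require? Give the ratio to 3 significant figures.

m₀/m_f = exp(Δv / v_e) = exp(6120 / 4090.0) = exp(1.4963) = 4.4653.

mass ratio ≈ 4.47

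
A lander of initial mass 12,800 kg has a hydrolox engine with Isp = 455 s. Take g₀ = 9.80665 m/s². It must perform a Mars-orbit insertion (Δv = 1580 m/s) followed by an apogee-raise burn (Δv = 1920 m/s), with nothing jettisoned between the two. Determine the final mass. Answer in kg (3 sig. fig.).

final mass ≈ 5840 kg

v_e = Isp · g₀ = 455 × 9.80665 = 4462.0 m/s.
After the first burn: m = 12800 × exp(−1580/4462.0) = 12800 × 0.70181 = 8,983.17 kg.
After the second burn: m = 8,983.17 × exp(−1920/4462.0) = 8,983.17 × 0.65032 = 5,841.94 kg.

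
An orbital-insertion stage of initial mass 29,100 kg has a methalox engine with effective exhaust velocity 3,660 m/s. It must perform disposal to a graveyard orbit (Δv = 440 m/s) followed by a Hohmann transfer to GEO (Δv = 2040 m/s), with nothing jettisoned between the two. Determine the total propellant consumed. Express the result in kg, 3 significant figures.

total propellant consumed ≈ 14300 kg

After the first burn: m = 29100 × exp(−440/3660.0) = 29100 × 0.88673 = 25,803.8 kg.
After the second burn: m = 25,803.8 × exp(−2040/3660.0) = 25,803.8 × 0.57271 = 14,778.1 kg.
Total propellant = m₀ − m_final = 29100 − 14,778.1 = 14,321.9 kg.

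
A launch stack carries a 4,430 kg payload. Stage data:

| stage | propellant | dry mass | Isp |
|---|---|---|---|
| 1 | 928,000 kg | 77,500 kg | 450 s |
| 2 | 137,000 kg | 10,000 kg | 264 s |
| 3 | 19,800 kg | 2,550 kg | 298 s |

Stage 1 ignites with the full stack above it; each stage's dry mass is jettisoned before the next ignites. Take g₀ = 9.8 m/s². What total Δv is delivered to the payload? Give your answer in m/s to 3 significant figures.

Ignition mass of stage 1 = 928,000+77,500 + 137,000+10,000 + 19,800+2,550 + 4,430 = 1,179,280 kg.
Stage 1: m₀ = 1,179,280 kg, m_f = 1,179,280 − 928,000 = 251,280 kg; Δv = 450×9.8×ln(4.693) = 4410.0×1.5461 ≈ 6818 m/s.
Stage 2: m₀ = 173,780 kg, m_f = 173,780 − 137,000 = 36,780 kg; Δv = 264×9.8×ln(4.725) = 2587.2×1.5528 ≈ 4017 m/s.
Stage 3: m₀ = 26,780 kg, m_f = 26,780 − 19,800 = 6,980 kg; Δv = 298×9.8×ln(3.837) = 2920.4×1.3446 ≈ 3927 m/s.
Total Δv = 6818 + 4017 + 3927 = 14762 m/s.

Δv ≈ 14800 m/s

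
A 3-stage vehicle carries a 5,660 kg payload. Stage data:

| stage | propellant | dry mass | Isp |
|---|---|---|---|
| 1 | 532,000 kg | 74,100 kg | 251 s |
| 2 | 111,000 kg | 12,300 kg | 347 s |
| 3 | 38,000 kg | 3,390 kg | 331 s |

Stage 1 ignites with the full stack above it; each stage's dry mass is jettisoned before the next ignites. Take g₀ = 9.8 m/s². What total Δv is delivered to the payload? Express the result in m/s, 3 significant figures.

Ignition mass of stage 1 = 532,000+74,100 + 111,000+12,300 + 38,000+3,390 + 5,660 = 776,450 kg.
Stage 1: m₀ = 776,450 kg, m_f = 776,450 − 532,000 = 244,450 kg; Δv = 251×9.8×ln(3.176) = 2459.8×1.1557 ≈ 2843 m/s.
Stage 2: m₀ = 170,350 kg, m_f = 170,350 − 111,000 = 59,350 kg; Δv = 347×9.8×ln(2.87) = 3400.6×1.0544 ≈ 3586 m/s.
Stage 3: m₀ = 47,050 kg, m_f = 47,050 − 38,000 = 9,050 kg; Δv = 331×9.8×ln(5.199) = 3243.8×1.6484 ≈ 5347 m/s.
Total Δv = 2843 + 3586 + 5347 = 11776 m/s.

Δv ≈ 11800 m/s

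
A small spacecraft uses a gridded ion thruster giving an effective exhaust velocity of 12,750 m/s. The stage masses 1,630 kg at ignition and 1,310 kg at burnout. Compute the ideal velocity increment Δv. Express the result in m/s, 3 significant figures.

Δv = v_e · ln(m₀/m_f) = 12750.0 × ln(1.244) = 12750.0 × 0.2186 ≈ 2786.5 m/s.

Δv ≈ 2790 m/s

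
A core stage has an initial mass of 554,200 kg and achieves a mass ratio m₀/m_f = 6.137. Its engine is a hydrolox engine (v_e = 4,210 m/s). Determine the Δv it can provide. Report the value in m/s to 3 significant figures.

Δv ≈ 7640 m/s

Δv = v_e · ln(6.137) = 4210.0 × 1.8143 ≈ 7638.4 m/s.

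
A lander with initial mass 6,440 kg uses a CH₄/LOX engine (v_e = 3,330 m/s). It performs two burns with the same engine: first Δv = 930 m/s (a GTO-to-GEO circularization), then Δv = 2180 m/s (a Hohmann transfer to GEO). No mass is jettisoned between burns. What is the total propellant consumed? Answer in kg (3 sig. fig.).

After the first burn: m = 6440 × exp(−930/3330.0) = 6440 × 0.75633 = 4,870.77 kg.
After the second burn: m = 4,870.77 × exp(−2180/3330.0) = 4,870.77 × 0.51962 = 2,530.95 kg.
Total propellant = m₀ − m_final = 6440 − 2,530.95 = 3,909.05 kg.

total propellant consumed ≈ 3910 kg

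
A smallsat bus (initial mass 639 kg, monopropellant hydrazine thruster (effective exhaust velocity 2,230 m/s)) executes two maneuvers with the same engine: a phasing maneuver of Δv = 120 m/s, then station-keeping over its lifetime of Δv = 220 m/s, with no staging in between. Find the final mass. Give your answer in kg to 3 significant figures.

final mass ≈ 549 kg

After the first burn: m = 639 × exp(−120/2230.0) = 639 × 0.94761 = 605.523 kg.
After the second burn: m = 605.523 × exp(−220/2230.0) = 605.523 × 0.90606 = 548.64 kg.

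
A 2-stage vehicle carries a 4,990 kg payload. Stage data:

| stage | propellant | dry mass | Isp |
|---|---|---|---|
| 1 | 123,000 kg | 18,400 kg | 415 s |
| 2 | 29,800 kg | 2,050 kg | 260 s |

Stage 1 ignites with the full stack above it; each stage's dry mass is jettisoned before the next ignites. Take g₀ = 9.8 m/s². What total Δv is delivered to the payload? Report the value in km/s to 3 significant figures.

Δv ≈ 8.98 km/s

Ignition mass of stage 1 = 123,000+18,400 + 29,800+2,050 + 4,990 = 178,240 kg.
Stage 1: m₀ = 178,240 kg, m_f = 178,240 − 123,000 = 55,240 kg; Δv = 415×9.8×ln(3.227) = 4067.0×1.1714 ≈ 4764 m/s.
Stage 2: m₀ = 36,840 kg, m_f = 36,840 − 29,800 = 7,040 kg; Δv = 260×9.8×ln(5.233) = 2548.0×1.6550 ≈ 4217 m/s.
Total Δv = 4764 + 4217 = 8981 m/s.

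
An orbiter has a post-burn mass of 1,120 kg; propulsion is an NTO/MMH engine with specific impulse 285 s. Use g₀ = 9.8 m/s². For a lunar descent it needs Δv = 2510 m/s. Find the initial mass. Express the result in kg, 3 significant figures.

initial mass ≈ 2750 kg

v_e = Isp · g₀ = 285 × 9.8 = 2793.0 m/s.
From the ideal rocket equation, m₀/m_f = exp(Δv / v_e) = exp(2510 / 2793.0) = exp(0.8987) = 2.4563.
m₀ = m_f × 2.4563 = 1,120 × 2.4563 = 2,751.06 kg.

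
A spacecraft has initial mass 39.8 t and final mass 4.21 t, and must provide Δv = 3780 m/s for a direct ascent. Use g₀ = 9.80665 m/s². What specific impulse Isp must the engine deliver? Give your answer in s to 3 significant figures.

Isp ≈ 172 s

ln(m₀/m_f) = ln(39800/4210) = ln(9.454) = 2.2464.
By the Tsiolkovsky rocket equation, v_e = Δv / ln(m₀/m_f) = 3780 / 2.2464 = 1682.7 m/s.
Isp = v_e / g₀ = 1682.7 / 9.80665 = 171.6 s.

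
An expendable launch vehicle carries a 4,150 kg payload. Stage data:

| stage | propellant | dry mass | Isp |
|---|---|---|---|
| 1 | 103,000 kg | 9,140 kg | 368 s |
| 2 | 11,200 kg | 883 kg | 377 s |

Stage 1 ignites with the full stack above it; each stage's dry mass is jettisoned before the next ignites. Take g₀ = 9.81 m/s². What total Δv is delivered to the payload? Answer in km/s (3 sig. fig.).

Ignition mass of stage 1 = 103,000+9,140 + 11,200+883 + 4,150 = 128,373 kg.
Stage 1: m₀ = 128,373 kg, m_f = 128,373 − 103,000 = 25,373 kg; Δv = 368×9.81×ln(5.059) = 3610.1×1.6213 ≈ 5853 m/s.
Stage 2: m₀ = 16,233 kg, m_f = 16,233 − 11,200 = 5,033 kg; Δv = 377×9.81×ln(3.225) = 3698.4×1.1710 ≈ 4331 m/s.
Total Δv = 5853 + 4331 = 10184 m/s.

Δv ≈ 10.2 km/s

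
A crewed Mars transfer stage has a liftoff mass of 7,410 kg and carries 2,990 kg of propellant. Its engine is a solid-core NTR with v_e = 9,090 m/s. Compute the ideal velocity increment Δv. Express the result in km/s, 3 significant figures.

Δv ≈ 4.70 km/s

m_f = m₀ − m_prop = 7,410 − 2,990 = 4,420 kg.
Δv = v_e · ln(m₀/m_f) = 9090.0 × ln(1.676) = 9090.0 × 0.5167 ≈ 4696.7 m/s.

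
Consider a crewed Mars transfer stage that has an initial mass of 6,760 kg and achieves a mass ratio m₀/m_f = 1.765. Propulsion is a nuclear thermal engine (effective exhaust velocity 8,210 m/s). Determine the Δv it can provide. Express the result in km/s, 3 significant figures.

Rocket equation: Δv = v_e · ln(1.765) = 8210.0 × 0.5682 ≈ 4664.5 m/s.

Δv ≈ 4.66 km/s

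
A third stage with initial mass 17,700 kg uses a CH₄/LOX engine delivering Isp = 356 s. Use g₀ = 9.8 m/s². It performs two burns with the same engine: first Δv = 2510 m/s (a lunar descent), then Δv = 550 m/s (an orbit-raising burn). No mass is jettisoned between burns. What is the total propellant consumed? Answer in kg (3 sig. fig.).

v_e = Isp · g₀ = 356 × 9.8 = 3488.8 m/s.
After the first burn: m = 17700 × exp(−2510/3488.8) = 17700 × 0.48702 = 8,620.25 kg.
After the second burn: m = 8,620.25 × exp(−550/3488.8) = 8,620.25 × 0.85415 = 7,362.99 kg.
Total propellant = m₀ − m_final = 17700 − 7,362.99 = 10,337.01 kg.

total propellant consumed ≈ 10300 kg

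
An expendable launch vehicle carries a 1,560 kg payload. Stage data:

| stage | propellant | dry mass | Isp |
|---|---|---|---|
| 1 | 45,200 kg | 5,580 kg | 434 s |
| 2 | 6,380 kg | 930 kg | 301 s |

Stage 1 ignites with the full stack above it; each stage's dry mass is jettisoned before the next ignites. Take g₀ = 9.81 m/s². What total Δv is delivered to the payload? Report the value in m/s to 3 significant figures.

Δv ≈ 9790 m/s

Ignition mass of stage 1 = 45,200+5,580 + 6,380+930 + 1,560 = 59,650 kg.
Stage 1: m₀ = 59,650 kg, m_f = 59,650 − 45,200 = 14,450 kg; Δv = 434×9.81×ln(4.128) = 4257.5×1.4178 ≈ 6036 m/s.
Stage 2: m₀ = 8,870 kg, m_f = 8,870 − 6,380 = 2,490 kg; Δv = 301×9.81×ln(3.562) = 2952.8×1.2704 ≈ 3751 m/s.
Total Δv = 6036 + 3751 = 9787 m/s.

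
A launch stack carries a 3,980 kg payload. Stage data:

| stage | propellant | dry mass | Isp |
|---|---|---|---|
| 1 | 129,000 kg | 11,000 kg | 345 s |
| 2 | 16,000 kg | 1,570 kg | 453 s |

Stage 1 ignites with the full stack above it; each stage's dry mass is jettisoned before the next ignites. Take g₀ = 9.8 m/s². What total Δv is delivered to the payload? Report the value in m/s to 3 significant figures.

Ignition mass of stage 1 = 129,000+11,000 + 16,000+1,570 + 3,980 = 161,550 kg.
Stage 1: m₀ = 161,550 kg, m_f = 161,550 − 129,000 = 32,550 kg; Δv = 345×9.8×ln(4.963) = 3381.0×1.6020 ≈ 5416 m/s.
Stage 2: m₀ = 21,550 kg, m_f = 21,550 − 16,000 = 5,550 kg; Δv = 453×9.8×ln(3.883) = 4439.4×1.3566 ≈ 6022 m/s.
Total Δv = 5416 + 6022 = 11438 m/s.

Δv ≈ 11400 m/s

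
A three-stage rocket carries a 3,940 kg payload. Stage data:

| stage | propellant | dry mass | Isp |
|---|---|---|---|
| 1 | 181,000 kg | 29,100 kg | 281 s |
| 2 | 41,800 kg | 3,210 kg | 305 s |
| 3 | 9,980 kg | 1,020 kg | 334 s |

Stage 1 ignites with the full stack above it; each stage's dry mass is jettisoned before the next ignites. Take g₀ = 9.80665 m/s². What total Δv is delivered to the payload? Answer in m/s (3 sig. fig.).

Δv ≈ 10200 m/s

Ignition mass of stage 1 = 181,000+29,100 + 41,800+3,210 + 9,980+1,020 + 3,940 = 270,050 kg.
Stage 1: m₀ = 270,050 kg, m_f = 270,050 − 181,000 = 89,050 kg; Δv = 281×9.80665×ln(3.033) = 2755.7×1.1094 ≈ 3057 m/s.
Stage 2: m₀ = 59,950 kg, m_f = 59,950 − 41,800 = 18,150 kg; Δv = 305×9.80665×ln(3.303) = 2991.0×1.1948 ≈ 3574 m/s.
Stage 3: m₀ = 14,940 kg, m_f = 14,940 − 9,980 = 4,960 kg; Δv = 334×9.80665×ln(3.012) = 3275.4×1.1026 ≈ 3612 m/s.
Total Δv = 3057 + 3574 + 3612 = 10243 m/s.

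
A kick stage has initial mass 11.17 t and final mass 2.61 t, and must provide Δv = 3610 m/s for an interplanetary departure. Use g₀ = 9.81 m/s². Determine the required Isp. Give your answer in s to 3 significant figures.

Isp ≈ 253 s

ln(m₀/m_f) = ln(11170/2610) = ln(4.28) = 1.4539.
Rocket equation: v_e = Δv / ln(m₀/m_f) = 3610 / 1.4539 = 2483.0 m/s.
Isp = v_e / g₀ = 2483.0 / 9.81 = 253.1 s.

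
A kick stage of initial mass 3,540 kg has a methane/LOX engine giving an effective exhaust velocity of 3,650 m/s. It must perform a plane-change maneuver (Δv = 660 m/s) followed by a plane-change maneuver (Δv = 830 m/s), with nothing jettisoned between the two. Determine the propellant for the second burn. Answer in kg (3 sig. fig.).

propellant for the second burn ≈ 601 kg

After the first burn: m = 3540 × exp(−660/3650.0) = 3540 × 0.83458 = 2,954.41 kg.
After the second burn: m = 2,954.41 × exp(−830/3650.0) = 2,954.41 × 0.79660 = 2,353.48 kg.
Second-burn propellant = 2,954.41 − 2,353.48 = 600.93 kg.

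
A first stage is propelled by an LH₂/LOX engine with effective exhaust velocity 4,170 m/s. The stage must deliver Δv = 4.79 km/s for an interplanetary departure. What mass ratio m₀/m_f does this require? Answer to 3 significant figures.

From the ideal rocket equation, m₀/m_f = exp(Δv / v_e) = exp(4790 / 4170.0) = exp(1.1487) = 3.1540.

mass ratio ≈ 3.15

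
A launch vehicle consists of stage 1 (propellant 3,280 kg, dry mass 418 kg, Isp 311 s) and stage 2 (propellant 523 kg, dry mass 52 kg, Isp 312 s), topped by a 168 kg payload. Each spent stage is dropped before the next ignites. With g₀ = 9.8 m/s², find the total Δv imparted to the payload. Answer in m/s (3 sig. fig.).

Δv ≈ 7810 m/s

Ignition mass of stage 1 = 3,280+418 + 523+52 + 168 = 4,441 kg.
Stage 1: m₀ = 4,441 kg, m_f = 4,441 − 3,280 = 1,161 kg; Δv = 311×9.8×ln(3.825) = 3047.8×1.3416 ≈ 4089 m/s.
Stage 2: m₀ = 743 kg, m_f = 743 − 523 = 220 kg; Δv = 312×9.8×ln(3.377) = 3057.6×1.2171 ≈ 3721 m/s.
Total Δv = 4089 + 3721 = 7810 m/s.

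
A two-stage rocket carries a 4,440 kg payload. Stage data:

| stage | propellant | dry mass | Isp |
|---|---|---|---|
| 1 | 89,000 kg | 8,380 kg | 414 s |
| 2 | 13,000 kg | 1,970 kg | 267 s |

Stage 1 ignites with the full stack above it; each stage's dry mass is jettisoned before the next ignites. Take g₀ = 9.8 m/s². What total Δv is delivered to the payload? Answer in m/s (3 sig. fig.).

Ignition mass of stage 1 = 89,000+8,380 + 13,000+1,970 + 4,440 = 116,790 kg.
Stage 1: m₀ = 116,790 kg, m_f = 116,790 − 89,000 = 27,790 kg; Δv = 414×9.8×ln(4.203) = 4057.2×1.4357 ≈ 5825 m/s.
Stage 2: m₀ = 19,410 kg, m_f = 19,410 − 13,000 = 6,410 kg; Δv = 267×9.8×ln(3.028) = 2616.6×1.1079 ≈ 2899 m/s.
Total Δv = 5825 + 2899 = 8724 m/s.

Δv ≈ 8720 m/s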